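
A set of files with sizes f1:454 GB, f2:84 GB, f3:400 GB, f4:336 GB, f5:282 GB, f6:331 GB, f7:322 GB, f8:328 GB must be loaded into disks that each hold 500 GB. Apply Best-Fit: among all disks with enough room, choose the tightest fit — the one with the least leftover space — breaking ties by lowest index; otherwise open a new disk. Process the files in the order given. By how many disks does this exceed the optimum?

Best-Fit: [454] [84,400] [336] [282] [331] [322] [328] → 7 disks.
7 files exceed 250 GB (half the capacity), and no two of those can share a disk, so at least 7 disks are needed.
So 7 is already optimal.

0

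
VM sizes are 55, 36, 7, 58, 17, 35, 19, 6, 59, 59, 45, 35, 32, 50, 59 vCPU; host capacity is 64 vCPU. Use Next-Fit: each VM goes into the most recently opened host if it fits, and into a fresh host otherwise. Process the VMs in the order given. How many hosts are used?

host 1: place 55 vCPU, 9 vCPU left
host 2: place 36 vCPU, 28 vCPU left
host 2: place 7 vCPU, 21 vCPU left
host 3: place 58 vCPU, 6 vCPU left
host 4: place 17 vCPU, 47 vCPU left
host 4: place 35 vCPU, 12 vCPU left
host 5: place 19 vCPU, 45 vCPU left
host 5: place 6 vCPU, 39 vCPU left
host 6: place 59 vCPU, 5 vCPU left
host 7: place 59 vCPU, 5 vCPU left
host 8: place 45 vCPU, 19 vCPU left
host 9: place 35 vCPU, 29 vCPU left
host 10: place 32 vCPU, 32 vCPU left
host 11: place 50 vCPU, 14 vCPU left
host 12: place 59 vCPU, 5 vCPU left
Final hosts: [55] [36,7] [58] [17,35] [19,6] [59] [59] [45] [35] [32] [50] [59].

12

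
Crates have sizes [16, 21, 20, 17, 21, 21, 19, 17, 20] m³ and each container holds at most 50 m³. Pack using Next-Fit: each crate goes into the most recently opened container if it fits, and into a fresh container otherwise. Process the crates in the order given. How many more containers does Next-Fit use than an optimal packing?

1

Next-Fit: [16,21] [20,17] [21,21] [19,17] [20] → 5 containers.
Total size 172 m³; any packing needs at least ⌈172/50⌉ = 4 containers.
An optimal packing achieves that bound: [21,21] [21,20] [20,19] [17,17,16] → 4 containers.
Excess: 5 − 4 = 1.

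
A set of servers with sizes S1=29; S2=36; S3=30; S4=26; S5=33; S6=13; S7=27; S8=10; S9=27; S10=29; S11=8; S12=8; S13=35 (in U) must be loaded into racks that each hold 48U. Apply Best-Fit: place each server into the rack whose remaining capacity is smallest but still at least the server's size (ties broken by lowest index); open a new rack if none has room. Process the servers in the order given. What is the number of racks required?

9

Put S1 (29U) in rack 1; 19U remain.
Put S2 (36U) in rack 2; 12U remain.
Put S3 (30U) in rack 3; 18U remain.
Put S4 (26U) in rack 4; 22U remain.
Put S5 (33U) in rack 5; 15U remain.
Put S6 (13U) in rack 5; 2U remain.
Put S7 (27U) in rack 6; 21U remain.
Put S8 (10U) in rack 2; 2U remain.
Put S9 (27U) in rack 7; 21U remain.
Put S10 (29U) in rack 8; 19U remain.
Put S11 (8U) in rack 3; 10U remain.
Put S12 (8U) in rack 3; 2U remain.
Put S13 (35U) in rack 9; 13U remain.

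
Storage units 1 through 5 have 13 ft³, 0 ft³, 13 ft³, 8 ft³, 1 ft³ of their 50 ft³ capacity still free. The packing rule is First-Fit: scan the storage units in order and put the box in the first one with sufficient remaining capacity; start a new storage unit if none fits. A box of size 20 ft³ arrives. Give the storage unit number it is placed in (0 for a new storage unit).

0

No storage unit has ≥ 20 ft³ free, so a new storage unit is opened.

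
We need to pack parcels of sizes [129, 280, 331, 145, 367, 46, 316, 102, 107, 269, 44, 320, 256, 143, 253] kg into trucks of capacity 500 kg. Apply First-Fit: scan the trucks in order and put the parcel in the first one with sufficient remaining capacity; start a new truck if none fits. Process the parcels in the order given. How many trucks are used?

8

truck 1: place 129 kg, 371 kg left
truck 1: place 280 kg, 91 kg left
truck 2: place 331 kg, 169 kg left
truck 2: place 145 kg, 24 kg left
truck 3: place 367 kg, 133 kg left
truck 1: place 46 kg, 45 kg left
truck 4: place 316 kg, 184 kg left
truck 3: place 102 kg, 31 kg left
truck 4: place 107 kg, 77 kg left
truck 5: place 269 kg, 231 kg left
truck 1: place 44 kg, 1 kg left
truck 6: place 320 kg, 180 kg left
truck 7: place 256 kg, 244 kg left
truck 5: place 143 kg, 88 kg left
truck 8: place 253 kg, 247 kg left
Final trucks: [129,280,46,44] [331,145] [367,102] [316,107] [269,143] [320] [256] [253].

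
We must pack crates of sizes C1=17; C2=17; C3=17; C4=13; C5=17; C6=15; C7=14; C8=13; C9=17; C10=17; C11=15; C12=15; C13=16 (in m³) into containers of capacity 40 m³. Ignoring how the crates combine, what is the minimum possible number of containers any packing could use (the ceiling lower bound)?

Total size = 17 + 17 + 17 + 13 + 17 + 15 + 14 + 13 + 17 + 17 + 15 + 15 + 16 = 203 m³.
⌈203 / 40⌉ = 6.

6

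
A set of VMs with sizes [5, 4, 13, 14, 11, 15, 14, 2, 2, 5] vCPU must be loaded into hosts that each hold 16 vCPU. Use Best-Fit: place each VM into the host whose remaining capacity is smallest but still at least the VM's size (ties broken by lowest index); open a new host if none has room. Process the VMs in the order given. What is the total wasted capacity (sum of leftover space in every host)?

5 vCPU → host 1 (remaining 11 vCPU)
4 vCPU → host 1 (remaining 7 vCPU)
13 vCPU → host 2 (remaining 3 vCPU)
14 vCPU → host 3 (remaining 2 vCPU)
11 vCPU → host 4 (remaining 5 vCPU)
15 vCPU → host 5 (remaining 1 vCPU)
14 vCPU → host 6 (remaining 2 vCPU)
2 vCPU → host 3 (remaining 0 vCPU)
2 vCPU → host 6 (remaining 0 vCPU)
5 vCPU → host 4 (remaining 0 vCPU)
6 hosts × 16 vCPU = 96 vCPU; used 85 vCPU; unused 11 vCPU.

11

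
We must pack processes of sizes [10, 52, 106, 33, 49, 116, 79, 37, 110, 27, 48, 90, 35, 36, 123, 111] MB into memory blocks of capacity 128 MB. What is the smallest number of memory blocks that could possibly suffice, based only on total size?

Total size = 10 + 52 + 106 + 33 + 49 + 116 + 79 + 37 + 110 + 27 + 48 + 90 + 35 + 36 + 123 + 111 = 1062 MB.
⌈1062 / 128⌉ = 9.

9 memory blocks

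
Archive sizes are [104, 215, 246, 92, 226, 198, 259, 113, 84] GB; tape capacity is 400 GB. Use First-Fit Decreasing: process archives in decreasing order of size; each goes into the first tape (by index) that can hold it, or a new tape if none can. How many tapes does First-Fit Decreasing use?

5

Sorted descending: 259, 246, 226, 215, 198, 113, 104, 92, 84.
tape 1: place 259 GB, 141 GB left
tape 2: place 246 GB, 154 GB left
tape 3: place 226 GB, 174 GB left
tape 4: place 215 GB, 185 GB left
tape 5: place 198 GB, 202 GB left
tape 1: place 113 GB, 28 GB left
tape 2: place 104 GB, 50 GB left
tape 3: place 92 GB, 82 GB left
tape 4: place 84 GB, 101 GB left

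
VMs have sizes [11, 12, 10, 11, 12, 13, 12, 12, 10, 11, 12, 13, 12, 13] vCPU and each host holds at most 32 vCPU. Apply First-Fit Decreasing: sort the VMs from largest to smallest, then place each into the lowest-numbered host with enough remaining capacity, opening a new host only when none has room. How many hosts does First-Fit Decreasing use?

Sorted descending: 13, 13, 13, 12, 12, 12, 12, 12, 12, 11, 11, 11, 10, 10.
13 vCPU → host 1 (remaining 19 vCPU)
13 vCPU → host 1 (remaining 6 vCPU)
13 vCPU → host 2 (remaining 19 vCPU)
12 vCPU → host 2 (remaining 7 vCPU)
12 vCPU → host 3 (remaining 20 vCPU)
12 vCPU → host 3 (remaining 8 vCPU)
12 vCPU → host 4 (remaining 20 vCPU)
12 vCPU → host 4 (remaining 8 vCPU)
12 vCPU → host 5 (remaining 20 vCPU)
11 vCPU → host 5 (remaining 9 vCPU)
11 vCPU → host 6 (remaining 21 vCPU)
11 vCPU → host 6 (remaining 10 vCPU)
10 vCPU → host 6 (remaining 0 vCPU)
10 vCPU → host 7 (remaining 22 vCPU)
Final hosts: [13,13] [13,12] [12,12] [12,12] [12,11] [11,11,10] [10].

7 hosts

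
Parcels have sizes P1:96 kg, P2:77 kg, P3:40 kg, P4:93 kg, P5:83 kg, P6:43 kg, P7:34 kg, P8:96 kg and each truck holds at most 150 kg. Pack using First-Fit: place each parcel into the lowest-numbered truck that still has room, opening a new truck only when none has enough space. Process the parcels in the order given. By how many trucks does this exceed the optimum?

0

First-Fit: [96,40] [77,43] [93,34] [83] [96] → 5 trucks.
5 parcels exceed 75 kg (half the capacity), and no two of those can share a truck, so at least 5 trucks are needed.
So 5 is already optimal.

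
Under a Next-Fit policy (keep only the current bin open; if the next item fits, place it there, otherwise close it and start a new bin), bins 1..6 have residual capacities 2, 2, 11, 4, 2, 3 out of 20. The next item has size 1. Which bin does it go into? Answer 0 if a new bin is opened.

Next-Fit only looks at bin 6, which has 3 free.
1 fits there.

6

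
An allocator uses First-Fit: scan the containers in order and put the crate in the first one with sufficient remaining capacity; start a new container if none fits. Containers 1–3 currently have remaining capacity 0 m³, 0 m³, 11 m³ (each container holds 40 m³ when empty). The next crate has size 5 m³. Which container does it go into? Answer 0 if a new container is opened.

3

Containers with room: container 3 (11 m³).
The first with room is container 3.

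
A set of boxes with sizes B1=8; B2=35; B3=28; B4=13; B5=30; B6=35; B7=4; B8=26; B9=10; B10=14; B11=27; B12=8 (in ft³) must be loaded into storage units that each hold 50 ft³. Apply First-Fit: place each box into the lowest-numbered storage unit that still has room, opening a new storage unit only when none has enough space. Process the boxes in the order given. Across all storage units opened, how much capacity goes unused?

Put B1 (8 ft³) in storage unit 1; 42 ft³ remain.
Put B2 (35 ft³) in storage unit 1; 7 ft³ remain.
Put B3 (28 ft³) in storage unit 2; 22 ft³ remain.
Put B4 (13 ft³) in storage unit 2; 9 ft³ remain.
Put B5 (30 ft³) in storage unit 3; 20 ft³ remain.
Put B6 (35 ft³) in storage unit 4; 15 ft³ remain.
Put B7 (4 ft³) in storage unit 1; 3 ft³ remain.
Put B8 (26 ft³) in storage unit 5; 24 ft³ remain.
Put B9 (10 ft³) in storage unit 3; 10 ft³ remain.
Put B10 (14 ft³) in storage unit 4; 1 ft³ remain.
Put B11 (27 ft³) in storage unit 6; 23 ft³ remain.
Put B12 (8 ft³) in storage unit 2; 1 ft³ remain.
6 storage units × 50 ft³ = 300 ft³; used 238 ft³; unused 62 ft³.

62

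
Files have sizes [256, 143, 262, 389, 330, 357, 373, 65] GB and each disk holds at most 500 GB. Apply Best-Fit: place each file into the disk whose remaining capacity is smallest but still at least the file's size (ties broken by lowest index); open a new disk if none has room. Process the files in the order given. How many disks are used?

disk 1: place 256 GB, 244 GB left
disk 1: place 143 GB, 101 GB left
disk 2: place 262 GB, 238 GB left
disk 3: place 389 GB, 111 GB left
disk 4: place 330 GB, 170 GB left
disk 5: place 357 GB, 143 GB left
disk 6: place 373 GB, 127 GB left
disk 1: place 65 GB, 36 GB left
Final disks: [256,143,65] [262] [389] [330] [357] [373].

6 disks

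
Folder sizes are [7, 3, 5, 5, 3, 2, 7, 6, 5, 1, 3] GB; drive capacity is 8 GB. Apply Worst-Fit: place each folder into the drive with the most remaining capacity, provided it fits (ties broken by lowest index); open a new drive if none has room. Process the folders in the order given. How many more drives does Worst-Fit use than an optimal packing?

Worst-Fit: [7] [3,5] [5,3] [2,6] [7] [5,1] [3] → 7 drives.
Total size 47 GB; any packing needs at least ⌈47/8⌉ = 6 drives.
An optimal packing achieves that bound: [7,1] [7] [6,2] [5,3] [5,3] [5,3] → 6 drives.
Excess: 7 − 6 = 1.

1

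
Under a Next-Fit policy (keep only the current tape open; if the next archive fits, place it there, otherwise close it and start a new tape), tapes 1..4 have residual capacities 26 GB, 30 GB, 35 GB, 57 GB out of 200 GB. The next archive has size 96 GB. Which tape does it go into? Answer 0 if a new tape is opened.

0

Next-Fit only looks at tape 4, which has 57 GB free.
96 GB does not fit, so a new tape is opened.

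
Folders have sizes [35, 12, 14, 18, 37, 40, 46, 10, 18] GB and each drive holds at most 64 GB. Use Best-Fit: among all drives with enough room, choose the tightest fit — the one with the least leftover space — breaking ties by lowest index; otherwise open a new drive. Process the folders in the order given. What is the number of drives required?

drive 1: place 35 GB, 29 GB left
drive 1: place 12 GB, 17 GB left
drive 1: place 14 GB, 3 GB left
drive 2: place 18 GB, 46 GB left
drive 2: place 37 GB, 9 GB left
drive 3: place 40 GB, 24 GB left
drive 4: place 46 GB, 18 GB left
drive 4: place 10 GB, 8 GB left
drive 3: place 18 GB, 6 GB left
Final drives: [35,12,14] [18,37] [40,18] [46,10].

4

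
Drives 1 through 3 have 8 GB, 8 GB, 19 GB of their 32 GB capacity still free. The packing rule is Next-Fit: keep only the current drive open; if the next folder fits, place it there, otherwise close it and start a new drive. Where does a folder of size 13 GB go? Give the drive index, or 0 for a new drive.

Next-Fit only looks at drive 3, which has 19 GB free.
13 GB fits there.

3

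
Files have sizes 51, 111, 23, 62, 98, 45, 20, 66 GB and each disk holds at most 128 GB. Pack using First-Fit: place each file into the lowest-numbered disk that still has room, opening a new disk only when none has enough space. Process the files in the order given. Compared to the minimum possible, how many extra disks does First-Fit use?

First-Fit: [51,23,45] [111] [62,20] [98] [66] → 5 disks.
Total size 476 GB; any packing needs at least ⌈476/128⌉ = 4 disks.
An optimal packing achieves that bound: [111] [98,23] [66,62] [51,45,20] → 4 disks.
Excess: 5 − 4 = 1.

1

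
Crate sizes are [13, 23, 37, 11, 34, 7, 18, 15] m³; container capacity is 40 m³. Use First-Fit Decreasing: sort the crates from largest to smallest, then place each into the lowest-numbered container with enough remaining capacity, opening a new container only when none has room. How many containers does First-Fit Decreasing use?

Sorted descending: 37, 34, 23, 18, 15, 13, 11, 7.
Put 37 m³ in container 1; 3 m³ remain.
Put 34 m³ in container 2; 6 m³ remain.
Put 23 m³ in container 3; 17 m³ remain.
Put 18 m³ in container 4; 22 m³ remain.
Put 15 m³ in container 3; 2 m³ remain.
Put 13 m³ in container 4; 9 m³ remain.
Put 11 m³ in container 5; 29 m³ remain.
Put 7 m³ in container 4; 2 m³ remain.
Final containers: [37] [34] [23,15] [18,13,7] [11].

5 containers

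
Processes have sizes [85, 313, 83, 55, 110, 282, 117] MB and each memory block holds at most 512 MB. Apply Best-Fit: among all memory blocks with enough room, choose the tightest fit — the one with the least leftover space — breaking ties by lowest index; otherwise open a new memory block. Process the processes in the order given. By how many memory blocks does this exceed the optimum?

Best-Fit: [85,313,83] [55,110,282] [117] → 3 memory blocks.
Total size 1045 MB; any packing needs at least ⌈1045/512⌉ = 3 memory blocks.
So 3 is already optimal.

0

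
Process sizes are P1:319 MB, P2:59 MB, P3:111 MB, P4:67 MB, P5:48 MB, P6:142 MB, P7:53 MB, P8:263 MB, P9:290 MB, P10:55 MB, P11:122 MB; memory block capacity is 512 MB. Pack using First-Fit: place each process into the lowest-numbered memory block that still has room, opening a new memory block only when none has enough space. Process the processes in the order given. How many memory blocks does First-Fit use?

4

memory block 1: place P1 (319 MB), 193 MB left
memory block 1: place P2 (59 MB), 134 MB left
memory block 1: place P3 (111 MB), 23 MB left
memory block 2: place P4 (67 MB), 445 MB left
memory block 2: place P5 (48 MB), 397 MB left
memory block 2: place P6 (142 MB), 255 MB left
memory block 2: place P7 (53 MB), 202 MB left
memory block 3: place P8 (263 MB), 249 MB left
memory block 4: place P9 (290 MB), 222 MB left
memory block 2: place P10 (55 MB), 147 MB left
memory block 2: place P11 (122 MB), 25 MB left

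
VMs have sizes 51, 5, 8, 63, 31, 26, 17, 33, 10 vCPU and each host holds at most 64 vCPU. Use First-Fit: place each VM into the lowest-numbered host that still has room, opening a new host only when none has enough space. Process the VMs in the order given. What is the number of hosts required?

Put 51 vCPU in host 1; 13 vCPU remain.
Put 5 vCPU in host 1; 8 vCPU remain.
Put 8 vCPU in host 1; 0 vCPU remain.
Put 63 vCPU in host 2; 1 vCPU remain.
Put 31 vCPU in host 3; 33 vCPU remain.
Put 26 vCPU in host 3; 7 vCPU remain.
Put 17 vCPU in host 4; 47 vCPU remain.
Put 33 vCPU in host 4; 14 vCPU remain.
Put 10 vCPU in host 4; 4 vCPU remain.
Final hosts: [51,5,8] [63] [31,26] [17,33,10].

4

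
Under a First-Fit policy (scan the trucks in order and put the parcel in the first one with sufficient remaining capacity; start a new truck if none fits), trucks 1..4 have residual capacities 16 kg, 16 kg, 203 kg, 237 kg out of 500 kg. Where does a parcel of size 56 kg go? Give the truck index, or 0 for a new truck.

Trucks with room: truck 3 (203 kg), truck 4 (237 kg).
The first with room is truck 3.

3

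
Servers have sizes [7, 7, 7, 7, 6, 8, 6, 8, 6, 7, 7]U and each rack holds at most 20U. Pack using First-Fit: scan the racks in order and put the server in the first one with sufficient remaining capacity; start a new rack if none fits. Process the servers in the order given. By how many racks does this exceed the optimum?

0

First-Fit: [7,7,6] [7,7,6] [8,8] [6,7,7] → 4 racks.
Total size 76U; any packing needs at least ⌈76/20⌉ = 4 racks.
So 4 is already optimal.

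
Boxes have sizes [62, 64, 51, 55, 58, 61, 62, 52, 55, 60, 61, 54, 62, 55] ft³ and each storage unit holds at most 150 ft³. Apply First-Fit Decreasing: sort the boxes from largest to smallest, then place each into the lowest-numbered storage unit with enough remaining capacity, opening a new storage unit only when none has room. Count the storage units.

7

Sorted descending: 64, 62, 62, 62, 61, 61, 60, 58, 55, 55, 55, 54, 52, 51.
Put 64 ft³ in storage unit 1; 86 ft³ remain.
Put 62 ft³ in storage unit 1; 24 ft³ remain.
Put 62 ft³ in storage unit 2; 88 ft³ remain.
Put 62 ft³ in storage unit 2; 26 ft³ remain.
Put 61 ft³ in storage unit 3; 89 ft³ remain.
Put 61 ft³ in storage unit 3; 28 ft³ remain.
Put 60 ft³ in storage unit 4; 90 ft³ remain.
Put 58 ft³ in storage unit 4; 32 ft³ remain.
Put 55 ft³ in storage unit 5; 95 ft³ remain.
Put 55 ft³ in storage unit 5; 40 ft³ remain.
Put 55 ft³ in storage unit 6; 95 ft³ remain.
Put 54 ft³ in storage unit 6; 41 ft³ remain.
Put 52 ft³ in storage unit 7; 98 ft³ remain.
Put 51 ft³ in storage unit 7; 47 ft³ remain.
Final storage units: [64,62] [62,62] [61,61] [60,58] [55,55] [55,54] [52,51].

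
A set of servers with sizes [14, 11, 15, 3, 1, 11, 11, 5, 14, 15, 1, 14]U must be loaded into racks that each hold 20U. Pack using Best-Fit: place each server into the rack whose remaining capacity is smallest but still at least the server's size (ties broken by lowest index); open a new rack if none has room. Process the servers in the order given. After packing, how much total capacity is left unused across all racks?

14U → rack 1 (remaining 6U)
11U → rack 2 (remaining 9U)
15U → rack 3 (remaining 5U)
3U → rack 3 (remaining 2U)
1U → rack 3 (remaining 1U)
11U → rack 4 (remaining 9U)
11U → rack 5 (remaining 9U)
5U → rack 1 (remaining 1U)
14U → rack 6 (remaining 6U)
15U → rack 7 (remaining 5U)
1U → rack 1 (remaining 0U)
14U → rack 8 (remaining 6U)
8 racks × 20U = 160U; used 115U; unused 45U.

45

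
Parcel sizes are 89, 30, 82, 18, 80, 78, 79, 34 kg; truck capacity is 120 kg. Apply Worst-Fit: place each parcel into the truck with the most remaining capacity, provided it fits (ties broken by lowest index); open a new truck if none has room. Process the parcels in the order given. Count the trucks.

5

truck 1: place 89 kg, 31 kg left
truck 1: place 30 kg, 1 kg left
truck 2: place 82 kg, 38 kg left
truck 2: place 18 kg, 20 kg left
truck 3: place 80 kg, 40 kg left
truck 4: place 78 kg, 42 kg left
truck 5: place 79 kg, 41 kg left
truck 4: place 34 kg, 8 kg left
Final trucks: [89,30] [82,18] [80] [78,34] [79].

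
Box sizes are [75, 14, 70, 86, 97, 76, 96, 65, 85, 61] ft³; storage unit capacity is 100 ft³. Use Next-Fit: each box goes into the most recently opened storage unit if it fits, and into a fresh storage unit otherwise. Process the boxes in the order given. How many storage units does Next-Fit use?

75 ft³ → storage unit 1 (remaining 25 ft³)
14 ft³ → storage unit 1 (remaining 11 ft³)
70 ft³ → storage unit 2 (remaining 30 ft³)
86 ft³ → storage unit 3 (remaining 14 ft³)
97 ft³ → storage unit 4 (remaining 3 ft³)
76 ft³ → storage unit 5 (remaining 24 ft³)
96 ft³ → storage unit 6 (remaining 4 ft³)
65 ft³ → storage unit 7 (remaining 35 ft³)
85 ft³ → storage unit 8 (remaining 15 ft³)
61 ft³ → storage unit 9 (remaining 39 ft³)
Final storage units: [75,14] [70] [86] [97] [76] [96] [65] [85] [61].

9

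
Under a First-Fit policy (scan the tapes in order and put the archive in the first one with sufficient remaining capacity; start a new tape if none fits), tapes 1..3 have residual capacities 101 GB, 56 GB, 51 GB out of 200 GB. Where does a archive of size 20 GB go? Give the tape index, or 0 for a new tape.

1

Tapes with room: tape 1 (101 GB), tape 2 (56 GB), tape 3 (51 GB).
The first with room is tape 1.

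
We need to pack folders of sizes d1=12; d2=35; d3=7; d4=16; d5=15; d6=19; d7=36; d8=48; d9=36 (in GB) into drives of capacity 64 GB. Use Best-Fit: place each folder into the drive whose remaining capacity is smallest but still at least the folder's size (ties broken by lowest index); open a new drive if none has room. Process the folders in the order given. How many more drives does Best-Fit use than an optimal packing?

1

Best-Fit: [12,35,7] [16,15,19] [36] [48] [36] → 5 drives.
Total size 224 GB; any packing needs at least ⌈224/64⌉ = 4 drives.
An optimal packing achieves that bound: [48,16] [36,19,7] [36,15,12] [35] → 4 drives.
Excess: 5 − 4 = 1.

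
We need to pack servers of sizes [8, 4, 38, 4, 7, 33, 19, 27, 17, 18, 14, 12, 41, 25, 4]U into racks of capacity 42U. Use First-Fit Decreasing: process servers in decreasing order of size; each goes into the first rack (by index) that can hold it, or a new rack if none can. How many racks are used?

7 racks

Sorted descending: 41, 38, 33, 27, 25, 19, 18, 17, 14, 12, 8, 7, 4, 4, 4.
rack 1: place 41U, 1U left
rack 2: place 38U, 4U left
rack 3: place 33U, 9U left
rack 4: place 27U, 15U left
rack 5: place 25U, 17U left
rack 6: place 19U, 23U left
rack 6: place 18U, 5U left
rack 5: place 17U, 0U left
rack 4: place 14U, 1U left
rack 7: place 12U, 30U left
rack 3: place 8U, 1U left
rack 7: place 7U, 23U left
rack 2: place 4U, 0U left
rack 6: place 4U, 1U left
rack 7: place 4U, 19U left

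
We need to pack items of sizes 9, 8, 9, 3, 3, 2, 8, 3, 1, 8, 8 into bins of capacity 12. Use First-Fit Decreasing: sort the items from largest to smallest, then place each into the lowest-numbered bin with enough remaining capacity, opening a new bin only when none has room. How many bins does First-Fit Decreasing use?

6 bins

Sorted descending: 9, 9, 8, 8, 8, 8, 3, 3, 3, 2, 1.
9 → bin 1 (remaining 3)
9 → bin 2 (remaining 3)
8 → bin 3 (remaining 4)
8 → bin 4 (remaining 4)
8 → bin 5 (remaining 4)
8 → bin 6 (remaining 4)
3 → bin 1 (remaining 0)
3 → bin 2 (remaining 0)
3 → bin 3 (remaining 1)
2 → bin 4 (remaining 2)
1 → bin 3 (remaining 0)
Final bins: [9,3] [9,3] [8,3,1] [8,2] [8] [8].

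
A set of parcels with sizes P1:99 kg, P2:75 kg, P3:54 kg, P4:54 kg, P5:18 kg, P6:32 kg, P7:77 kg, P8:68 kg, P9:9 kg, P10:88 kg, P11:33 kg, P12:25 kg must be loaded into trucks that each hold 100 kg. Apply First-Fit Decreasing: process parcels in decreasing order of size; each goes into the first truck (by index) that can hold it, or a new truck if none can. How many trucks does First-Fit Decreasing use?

7

Sorted descending: 99, 88, 77, 75, 68, 54, 54, 33, 32, 25, 18, 9.
Put 99 kg in truck 1; 1 kg remain.
Put 88 kg in truck 2; 12 kg remain.
Put 77 kg in truck 3; 23 kg remain.
Put 75 kg in truck 4; 25 kg remain.
Put 68 kg in truck 5; 32 kg remain.
Put 54 kg in truck 6; 46 kg remain.
Put 54 kg in truck 7; 46 kg remain.
Put 33 kg in truck 6; 13 kg remain.
Put 32 kg in truck 5; 0 kg remain.
Put 25 kg in truck 4; 0 kg remain.
Put 18 kg in truck 3; 5 kg remain.
Put 9 kg in truck 2; 3 kg remain.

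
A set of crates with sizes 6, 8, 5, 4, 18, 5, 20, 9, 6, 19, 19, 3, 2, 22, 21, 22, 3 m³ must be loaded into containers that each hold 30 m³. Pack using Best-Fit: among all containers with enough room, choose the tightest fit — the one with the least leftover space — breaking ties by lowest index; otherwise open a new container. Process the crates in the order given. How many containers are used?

container 1: place 6 m³, 24 m³ left
container 1: place 8 m³, 16 m³ left
container 1: place 5 m³, 11 m³ left
container 1: place 4 m³, 7 m³ left
container 2: place 18 m³, 12 m³ left
container 1: place 5 m³, 2 m³ left
container 3: place 20 m³, 10 m³ left
container 3: place 9 m³, 1 m³ left
container 2: place 6 m³, 6 m³ left
container 4: place 19 m³, 11 m³ left
container 5: place 19 m³, 11 m³ left
container 2: place 3 m³, 3 m³ left
container 1: place 2 m³, 0 m³ left
container 6: place 22 m³, 8 m³ left
container 7: place 21 m³, 9 m³ left
container 8: place 22 m³, 8 m³ left
container 2: place 3 m³, 0 m³ left
Final containers: [6,8,5,4,5,2] [18,6,3,3] [20,9] [19] [19] [22] [21] [22].

8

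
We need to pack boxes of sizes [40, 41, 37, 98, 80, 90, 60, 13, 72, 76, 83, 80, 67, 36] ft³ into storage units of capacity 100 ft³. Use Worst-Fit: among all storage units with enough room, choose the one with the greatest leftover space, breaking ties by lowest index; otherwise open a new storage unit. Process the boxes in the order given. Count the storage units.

11

storage unit 1: place 40 ft³, 60 ft³ left
storage unit 1: place 41 ft³, 19 ft³ left
storage unit 2: place 37 ft³, 63 ft³ left
storage unit 3: place 98 ft³, 2 ft³ left
storage unit 4: place 80 ft³, 20 ft³ left
storage unit 5: place 90 ft³, 10 ft³ left
storage unit 2: place 60 ft³, 3 ft³ left
storage unit 4: place 13 ft³, 7 ft³ left
storage unit 6: place 72 ft³, 28 ft³ left
storage unit 7: place 76 ft³, 24 ft³ left
storage unit 8: place 83 ft³, 17 ft³ left
storage unit 9: place 80 ft³, 20 ft³ left
storage unit 10: place 67 ft³, 33 ft³ left
storage unit 11: place 36 ft³, 64 ft³ left
Final storage units: [40,41] [37,60] [98] [80,13] [90] [72] [76] [83] [80] [67] [36].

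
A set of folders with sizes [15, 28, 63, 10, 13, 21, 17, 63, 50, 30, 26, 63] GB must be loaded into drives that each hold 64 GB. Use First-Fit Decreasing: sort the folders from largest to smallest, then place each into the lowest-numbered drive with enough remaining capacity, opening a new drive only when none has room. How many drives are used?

Sorted descending: 63, 63, 63, 50, 30, 28, 26, 21, 17, 15, 13, 10.
Put 63 GB in drive 1; 1 GB remain.
Put 63 GB in drive 2; 1 GB remain.
Put 63 GB in drive 3; 1 GB remain.
Put 50 GB in drive 4; 14 GB remain.
Put 30 GB in drive 5; 34 GB remain.
Put 28 GB in drive 5; 6 GB remain.
Put 26 GB in drive 6; 38 GB remain.
Put 21 GB in drive 6; 17 GB remain.
Put 17 GB in drive 6; 0 GB remain.
Put 15 GB in drive 7; 49 GB remain.
Put 13 GB in drive 4; 1 GB remain.
Put 10 GB in drive 7; 39 GB remain.
Final drives: [63] [63] [63] [50,13] [30,28] [26,21,17] [15,10].

7 drives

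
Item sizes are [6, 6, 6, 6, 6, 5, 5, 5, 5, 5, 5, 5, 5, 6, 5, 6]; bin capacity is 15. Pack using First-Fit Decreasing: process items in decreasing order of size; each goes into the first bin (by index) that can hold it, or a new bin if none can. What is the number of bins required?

7

Sorted descending: 6, 6, 6, 6, 6, 6, 6, 5, 5, 5, 5, 5, 5, 5, 5, 5.
6 → bin 1 (remaining 9)
6 → bin 1 (remaining 3)
6 → bin 2 (remaining 9)
6 → bin 2 (remaining 3)
6 → bin 3 (remaining 9)
6 → bin 3 (remaining 3)
6 → bin 4 (remaining 9)
5 → bin 4 (remaining 4)
5 → bin 5 (remaining 10)
5 → bin 5 (remaining 5)
5 → bin 5 (remaining 0)
5 → bin 6 (remaining 10)
5 → bin 6 (remaining 5)
5 → bin 6 (remaining 0)
5 → bin 7 (remaining 10)
5 → bin 7 (remaining 5)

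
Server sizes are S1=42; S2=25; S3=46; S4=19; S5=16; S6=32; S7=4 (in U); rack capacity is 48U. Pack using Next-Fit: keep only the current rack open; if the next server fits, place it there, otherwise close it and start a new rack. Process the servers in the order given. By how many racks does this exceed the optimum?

Next-Fit: [42] [25] [46] [19,16] [32,4] → 5 racks.
Total size 184U; any packing needs at least ⌈184/48⌉ = 4 racks.
An optimal packing achieves that bound: [46] [42,4] [32,16] [25,19] → 4 racks.
Excess: 5 − 4 = 1.

1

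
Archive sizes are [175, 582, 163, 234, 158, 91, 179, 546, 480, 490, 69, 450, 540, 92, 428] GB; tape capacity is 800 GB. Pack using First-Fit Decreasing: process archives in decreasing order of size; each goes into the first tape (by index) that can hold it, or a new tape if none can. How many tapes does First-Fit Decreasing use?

Sorted descending: 582, 546, 540, 490, 480, 450, 428, 234, 179, 175, 163, 158, 92, 91, 69.
tape 1: place 582 GB, 218 GB left
tape 2: place 546 GB, 254 GB left
tape 3: place 540 GB, 260 GB left
tape 4: place 490 GB, 310 GB left
tape 5: place 480 GB, 320 GB left
tape 6: place 450 GB, 350 GB left
tape 7: place 428 GB, 372 GB left
tape 2: place 234 GB, 20 GB left
tape 1: place 179 GB, 39 GB left
tape 3: place 175 GB, 85 GB left
tape 4: place 163 GB, 147 GB left
tape 5: place 158 GB, 162 GB left
tape 4: place 92 GB, 55 GB left
tape 5: place 91 GB, 71 GB left
tape 3: place 69 GB, 16 GB left

7 tapes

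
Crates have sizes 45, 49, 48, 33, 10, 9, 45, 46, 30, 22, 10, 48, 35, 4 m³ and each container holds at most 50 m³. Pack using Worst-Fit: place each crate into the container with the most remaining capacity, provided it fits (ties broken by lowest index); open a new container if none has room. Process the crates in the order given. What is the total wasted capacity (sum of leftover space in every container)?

45 m³ → container 1 (remaining 5 m³)
49 m³ → container 2 (remaining 1 m³)
48 m³ → container 3 (remaining 2 m³)
33 m³ → container 4 (remaining 17 m³)
10 m³ → container 4 (remaining 7 m³)
9 m³ → container 5 (remaining 41 m³)
45 m³ → container 6 (remaining 5 m³)
46 m³ → container 7 (remaining 4 m³)
30 m³ → container 5 (remaining 11 m³)
22 m³ → container 8 (remaining 28 m³)
10 m³ → container 8 (remaining 18 m³)
48 m³ → container 9 (remaining 2 m³)
35 m³ → container 10 (remaining 15 m³)
4 m³ → container 8 (remaining 14 m³)
10 containers × 50 m³ = 500 m³; used 434 m³; unused 66 m³.

66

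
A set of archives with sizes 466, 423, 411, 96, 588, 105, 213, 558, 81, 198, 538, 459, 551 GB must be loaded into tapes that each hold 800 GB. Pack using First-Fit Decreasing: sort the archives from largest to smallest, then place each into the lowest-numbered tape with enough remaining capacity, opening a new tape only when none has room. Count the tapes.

8 tapes

Sorted descending: 588, 558, 551, 538, 466, 459, 423, 411, 213, 198, 105, 96, 81.
Put 588 GB in tape 1; 212 GB remain.
Put 558 GB in tape 2; 242 GB remain.
Put 551 GB in tape 3; 249 GB remain.
Put 538 GB in tape 4; 262 GB remain.
Put 466 GB in tape 5; 334 GB remain.
Put 459 GB in tape 6; 341 GB remain.
Put 423 GB in tape 7; 377 GB remain.
Put 411 GB in tape 8; 389 GB remain.
Put 213 GB in tape 2; 29 GB remain.
Put 198 GB in tape 1; 14 GB remain.
Put 105 GB in tape 3; 144 GB remain.
Put 96 GB in tape 3; 48 GB remain.
Put 81 GB in tape 4; 181 GB remain.
Final tapes: [588,198] [558,213] [551,105,96] [538,81] [466] [459] [423] [411].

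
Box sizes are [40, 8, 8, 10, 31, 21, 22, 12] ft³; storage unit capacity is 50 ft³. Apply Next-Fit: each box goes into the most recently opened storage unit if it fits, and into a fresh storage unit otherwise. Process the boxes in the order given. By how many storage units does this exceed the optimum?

0

Next-Fit: [40,8] [8,10,31] [21,22] [12] → 4 storage units.
Total size 152 ft³; any packing needs at least ⌈152/50⌉ = 4 storage units.
So 4 is already optimal.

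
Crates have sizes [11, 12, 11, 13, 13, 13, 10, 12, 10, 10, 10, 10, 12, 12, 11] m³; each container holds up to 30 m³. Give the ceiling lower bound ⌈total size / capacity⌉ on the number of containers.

6

Total size = 11 + 12 + 11 + 13 + 13 + 13 + 10 + 12 + 10 + 10 + 10 + 10 + 12 + 12 + 11 = 170 m³.
⌈170 / 30⌉ = 6.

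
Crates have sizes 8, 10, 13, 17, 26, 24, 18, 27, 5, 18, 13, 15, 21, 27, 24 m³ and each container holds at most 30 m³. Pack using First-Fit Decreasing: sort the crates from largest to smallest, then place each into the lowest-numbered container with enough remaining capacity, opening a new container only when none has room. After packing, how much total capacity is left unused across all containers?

Sorted descending: 27, 27, 26, 24, 24, 21, 18, 18, 17, 15, 13, 13, 10, 8, 5.
Put 27 m³ in container 1; 3 m³ remain.
Put 27 m³ in container 2; 3 m³ remain.
Put 26 m³ in container 3; 4 m³ remain.
Put 24 m³ in container 4; 6 m³ remain.
Put 24 m³ in container 5; 6 m³ remain.
Put 21 m³ in container 6; 9 m³ remain.
Put 18 m³ in container 7; 12 m³ remain.
Put 18 m³ in container 8; 12 m³ remain.
Put 17 m³ in container 9; 13 m³ remain.
Put 15 m³ in container 10; 15 m³ remain.
Put 13 m³ in container 9; 0 m³ remain.
Put 13 m³ in container 10; 2 m³ remain.
Put 10 m³ in container 7; 2 m³ remain.
Put 8 m³ in container 6; 1 m³ remain.
Put 5 m³ in container 4; 1 m³ remain.
10 containers × 30 m³ = 300 m³; used 266 m³; unused 34 m³.

34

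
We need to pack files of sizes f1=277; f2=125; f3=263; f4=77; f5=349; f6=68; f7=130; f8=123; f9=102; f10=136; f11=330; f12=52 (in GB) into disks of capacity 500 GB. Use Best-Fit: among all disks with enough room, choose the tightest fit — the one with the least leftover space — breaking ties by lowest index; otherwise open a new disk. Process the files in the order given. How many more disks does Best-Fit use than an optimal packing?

Best-Fit: [277,125,77] [263,130,102] [349,68,52] [123,136] [330] → 5 disks.
Total size 2032 GB; any packing needs at least ⌈2032/500⌉ = 5 disks.
So 5 is already optimal.

0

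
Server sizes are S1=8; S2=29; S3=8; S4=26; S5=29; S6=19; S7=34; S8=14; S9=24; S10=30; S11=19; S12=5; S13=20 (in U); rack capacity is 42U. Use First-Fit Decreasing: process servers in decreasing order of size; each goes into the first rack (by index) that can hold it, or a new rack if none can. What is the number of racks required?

8

Sorted descending: 34, 30, 29, 29, 26, 24, 20, 19, 19, 14, 8, 8, 5.
Put 34U in rack 1; 8U remain.
Put 30U in rack 2; 12U remain.
Put 29U in rack 3; 13U remain.
Put 29U in rack 4; 13U remain.
Put 26U in rack 5; 16U remain.
Put 24U in rack 6; 18U remain.
Put 20U in rack 7; 22U remain.
Put 19U in rack 7; 3U remain.
Put 19U in rack 8; 23U remain.
Put 14U in rack 5; 2U remain.
Put 8U in rack 1; 0U remain.
Put 8U in rack 2; 4U remain.
Put 5U in rack 3; 8U remain.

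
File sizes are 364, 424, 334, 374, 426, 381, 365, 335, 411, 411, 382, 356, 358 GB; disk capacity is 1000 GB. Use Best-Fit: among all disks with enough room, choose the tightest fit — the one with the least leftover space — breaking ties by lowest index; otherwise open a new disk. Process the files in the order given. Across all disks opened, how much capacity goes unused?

2079

Put 364 GB in disk 1; 636 GB remain.
Put 424 GB in disk 1; 212 GB remain.
Put 334 GB in disk 2; 666 GB remain.
Put 374 GB in disk 2; 292 GB remain.
Put 426 GB in disk 3; 574 GB remain.
Put 381 GB in disk 3; 193 GB remain.
Put 365 GB in disk 4; 635 GB remain.
Put 335 GB in disk 4; 300 GB remain.
Put 411 GB in disk 5; 589 GB remain.
Put 411 GB in disk 5; 178 GB remain.
Put 382 GB in disk 6; 618 GB remain.
Put 356 GB in disk 6; 262 GB remain.
Put 358 GB in disk 7; 642 GB remain.
7 disks × 1000 GB = 7000 GB; used 4921 GB; unused 2079 GB.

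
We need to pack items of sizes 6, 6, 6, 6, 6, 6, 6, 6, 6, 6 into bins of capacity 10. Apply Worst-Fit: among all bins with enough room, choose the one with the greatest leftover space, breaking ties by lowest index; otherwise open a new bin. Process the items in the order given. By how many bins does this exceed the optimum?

0

Worst-Fit: [6] [6] [6] [6] [6] [6] [6] [6] [6] [6] → 10 bins.
10 items exceed 5 (half the capacity), and no two of those can share a bin, so at least 10 bins are needed.
So 10 is already optimal.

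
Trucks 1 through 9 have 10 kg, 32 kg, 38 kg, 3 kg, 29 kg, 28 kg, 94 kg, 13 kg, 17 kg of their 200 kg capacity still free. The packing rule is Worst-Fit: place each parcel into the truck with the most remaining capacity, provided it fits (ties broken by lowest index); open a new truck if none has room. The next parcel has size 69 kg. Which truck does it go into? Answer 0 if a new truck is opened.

Trucks with room: truck 7 (94 kg).
Most room is truck 7 with 94 kg free.

7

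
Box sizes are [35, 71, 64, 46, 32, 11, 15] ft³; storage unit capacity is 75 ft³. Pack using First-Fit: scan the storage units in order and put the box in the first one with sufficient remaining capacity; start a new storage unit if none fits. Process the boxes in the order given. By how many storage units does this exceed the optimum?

First-Fit: [35,32] [71] [64,11] [46,15] → 4 storage units.
Total size 274 ft³; any packing needs at least ⌈274/75⌉ = 4 storage units.
So 4 is already optimal.

0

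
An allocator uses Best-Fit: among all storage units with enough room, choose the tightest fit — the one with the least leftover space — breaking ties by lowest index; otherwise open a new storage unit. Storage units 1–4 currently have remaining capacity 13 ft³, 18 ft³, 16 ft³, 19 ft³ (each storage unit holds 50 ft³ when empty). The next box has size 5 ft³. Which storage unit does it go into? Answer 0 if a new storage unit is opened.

Storage units with room: storage unit 1 (13 ft³), storage unit 2 (18 ft³), storage unit 3 (16 ft³), storage unit 4 (19 ft³).
Tightest fit is storage unit 1 with 13 ft³ free.

1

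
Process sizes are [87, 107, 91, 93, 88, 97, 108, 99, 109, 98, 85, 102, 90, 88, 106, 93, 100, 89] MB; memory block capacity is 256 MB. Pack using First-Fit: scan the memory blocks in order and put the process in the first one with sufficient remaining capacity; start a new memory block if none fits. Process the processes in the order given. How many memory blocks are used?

Put 87 MB in memory block 1; 169 MB remain.
Put 107 MB in memory block 1; 62 MB remain.
Put 91 MB in memory block 2; 165 MB remain.
Put 93 MB in memory block 2; 72 MB remain.
Put 88 MB in memory block 3; 168 MB remain.
Put 97 MB in memory block 3; 71 MB remain.
Put 108 MB in memory block 4; 148 MB remain.
Put 99 MB in memory block 4; 49 MB remain.
Put 109 MB in memory block 5; 147 MB remain.
Put 98 MB in memory block 5; 49 MB remain.
Put 85 MB in memory block 6; 171 MB remain.
Put 102 MB in memory block 6; 69 MB remain.
Put 90 MB in memory block 7; 166 MB remain.
Put 88 MB in memory block 7; 78 MB remain.
Put 106 MB in memory block 8; 150 MB remain.
Put 93 MB in memory block 8; 57 MB remain.
Put 100 MB in memory block 9; 156 MB remain.
Put 89 MB in memory block 9; 67 MB remain.

9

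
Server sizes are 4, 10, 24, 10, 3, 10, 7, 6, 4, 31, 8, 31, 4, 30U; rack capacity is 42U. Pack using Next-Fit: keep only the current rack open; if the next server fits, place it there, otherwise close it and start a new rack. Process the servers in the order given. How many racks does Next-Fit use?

Put 4U in rack 1; 38U remain.
Put 10U in rack 1; 28U remain.
Put 24U in rack 1; 4U remain.
Put 10U in rack 2; 32U remain.
Put 3U in rack 2; 29U remain.
Put 10U in rack 2; 19U remain.
Put 7U in rack 2; 12U remain.
Put 6U in rack 2; 6U remain.
Put 4U in rack 2; 2U remain.
Put 31U in rack 3; 11U remain.
Put 8U in rack 3; 3U remain.
Put 31U in rack 4; 11U remain.
Put 4U in rack 4; 7U remain.
Put 30U in rack 5; 12U remain.

5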